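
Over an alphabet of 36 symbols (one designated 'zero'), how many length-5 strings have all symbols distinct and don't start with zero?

The leading digit has 35 choices (anything but zero); the next has 35 (anything but the first), then 34, and so on, one fewer each time.
Total: 35 x 35 x 34 x 33 x 32.

Final answer: 43982400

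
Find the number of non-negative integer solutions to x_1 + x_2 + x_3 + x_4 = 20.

Stars and bars with 20 stars and 3 bars:
C(20+4-1, 4-1) = C(23,3).

Final answer: C(23,3) = 1771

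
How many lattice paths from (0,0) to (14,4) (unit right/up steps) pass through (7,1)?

Paths (0,0)->(7,1): C(8,1) = 8.
Paths (7,1)->(14,4): C(10,3) = 120.
By multiplication principle: 8 x 120.

Final answer: 960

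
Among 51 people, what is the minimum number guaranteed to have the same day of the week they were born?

There are 7 possible values for day of the week they were born. With 51 people and 7 categories, by pigeonhole: ceiling(51/7).

Final answer: 8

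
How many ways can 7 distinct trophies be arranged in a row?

The number of ways to arrange 7 distinct objects is 7!.

Final answer: 7! = 5040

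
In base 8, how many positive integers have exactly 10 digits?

These are the integers in [8^9, 8^10), so the count is 8^10 - 8^9 = 7 x 8^9.

Final answer: 939524096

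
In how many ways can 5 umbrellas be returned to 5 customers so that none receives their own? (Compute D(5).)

D(n) = (n-1)(D(n-1) + D(n-2)), D(0)=1, D(1)=0.
D(2) = 1 x (0 + 1) = 1
D(3) = 2 x (1 + 0) = 2
D(4) = 3 x (2 + 1) = 9
D(5) = 4 x (D(4) + D(3)) = 4 x (9 + 2)

Final answer: D(5) = 44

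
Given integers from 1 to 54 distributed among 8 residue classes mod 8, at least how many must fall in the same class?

By pigeonhole with 54 objects and 8 categories: ceiling(54/8).

Final answer: 7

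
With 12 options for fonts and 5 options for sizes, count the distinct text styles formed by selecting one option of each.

By the multiplication principle: 12 x 5.

Final answer: 60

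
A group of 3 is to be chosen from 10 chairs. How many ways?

C(10,3) = 10!/(3! x (10-3)!).

Final answer: C(10,3) = 120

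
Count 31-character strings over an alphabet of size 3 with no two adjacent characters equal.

First character: 3 choices. Each subsequent: 2 choices (must differ from the previous one).
Total: 3 x 2^30.

Final answer: 3 x 2^{30} = 3221225472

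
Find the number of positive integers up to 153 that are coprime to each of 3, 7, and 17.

|div by 3|=51, |div by 7|=21, |div by 17|=9.
|div by 3&7|=7, |div by 3&17|=3, |div by 7&17|=1, |div by all|=0.
By inclusion-exclusion, divisible by at least one: 51+21+9-7-3-1+0 = 70.
Not divisible by any: 153 - 70.

Final answer: 83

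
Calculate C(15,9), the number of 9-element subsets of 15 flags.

C(15,9) = 15!/(9! x 6!).

Final answer: \binom{15}{9} = 5005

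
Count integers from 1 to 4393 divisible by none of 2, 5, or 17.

|div by 2|=2196, |div by 5|=878, |div by 17|=258.
|div by 2&5|=439, |div by 2&17|=129, |div by 5&17|=51, |div by all|=25.
By inclusion-exclusion, divisible by at least one: 2196+878+258-439-129-51+25 = 2738.
Not divisible by any: 4393 - 2738.

Final answer: 1655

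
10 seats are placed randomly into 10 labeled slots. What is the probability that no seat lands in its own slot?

D(n) = (n-1)(D(n-1) + D(n-2)), D(0)=1, D(1)=0.
Building up: D(2)=1, D(3)=2, D(4)=9, D(5)=44, D(6)=265, D(7)=1854, D(8)=14833, D(9)=133496, D(10)=1334961.
Total arrangements: 10! = 3628800.
Probability = D(10)/10! = 16481/44800.

Final answer: D(10)/10! = 1334961/3628800 = 0.367879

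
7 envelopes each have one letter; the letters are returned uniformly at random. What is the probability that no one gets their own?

Derangements satisfy D(n) = (n-1)(D(n-1) + D(n-2)), starting from D(0)=1, D(1)=0.
Building up: D(2)=1, D(3)=2, D(4)=9, D(5)=44, D(6)=265, D(7)=1854.
Total arrangements: 7! = 5040.
Probability = D(7)/7! = 103/280.

Final answer: D(7)/7! = 1854/5040 = 0.367857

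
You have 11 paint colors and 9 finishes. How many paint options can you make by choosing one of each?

By the multiplication principle: 11 x 9.

Final answer: 99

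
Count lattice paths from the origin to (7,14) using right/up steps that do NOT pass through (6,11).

Total paths to (7,14): C(21,14) = 116280.
Paths through (6,11): C(17,11) x C(4,3) = 49504.
Avoiding (6,11): 116280 - 49504.

Final answer: 66776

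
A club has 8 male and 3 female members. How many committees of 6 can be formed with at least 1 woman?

Sum over valid woman counts:
C(3,1)C(8,5) = 168
C(3,2)C(8,4) = 210
C(3,3)C(8,3) = 56
Total: 168 + 210 + 56.

Final answer: 434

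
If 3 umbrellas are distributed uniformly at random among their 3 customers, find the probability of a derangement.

D(n) = (n-1)(D(n-1) + D(n-2)), D(0)=1, D(1)=0.
Building up: D(2)=1, D(3)=2.
Total arrangements: 3! = 6.
Probability = D(3)/3! = 1/3.

Final answer: D(3)/3! = 2/6 = 0.333333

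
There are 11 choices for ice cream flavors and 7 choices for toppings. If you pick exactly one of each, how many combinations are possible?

By the multiplication principle: 11 x 7.

Final answer: 77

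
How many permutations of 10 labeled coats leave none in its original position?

Use the recurrence D(n) = (n-1)(D(n-1) + D(n-2)) with D(0)=1, D(1)=0.
D(2) = 1 x (0 + 1) = 1
D(3) = 2 x (1 + 0) = 2
D(4) = 3 x (2 + 1) = 9
D(5) = 4 x (9 + 2) = 44
D(6) = 5 x (44 + 9) = 265
D(7) = 6 x (265 + 44) = 1854
D(8) = 7 x (1854 + 265) = 14833
D(9) = 8 x (14833 + 1854) = 133496
D(10) = 9 x (D(9) + D(8)) = 9 x (133496 + 14833)

Final answer: D(10) = 1334961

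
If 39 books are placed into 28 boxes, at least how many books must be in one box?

By the pigeonhole principle: ceiling(39/28).

Final answer: 2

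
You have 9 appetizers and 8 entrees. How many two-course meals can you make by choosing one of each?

By the multiplication principle: 9 x 8.

Final answer: 72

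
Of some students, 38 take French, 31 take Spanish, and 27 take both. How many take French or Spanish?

|A union B| = |A| + |B| - |A intersect B| = 38 + 31 - 27.

Final answer: 42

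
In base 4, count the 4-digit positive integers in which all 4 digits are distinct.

First digit: 3 (nonzero). Second: 3 (not first). Third: 2, etc.
Total: 3 x 3 x 2 x 1.

Final answer: 18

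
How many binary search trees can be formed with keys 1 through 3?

The structures are counted by the Catalan number C_n. Here n = 3.
C_n = C(2n,n) - C(2n,n+1), so C_{3} = C(6,3) - C(6,4) = 20 - 15.

Final answer: C_{3} = 5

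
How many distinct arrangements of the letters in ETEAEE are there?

Letters (A:1, E:4, T:1). Total letters: 6.
Permutations = 6!/(4!).

Final answer: 30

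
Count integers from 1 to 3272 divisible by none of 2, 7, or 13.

|div by 2|=1636, |div by 7|=467, |div by 13|=251.
|div by 2&7|=233, |div by 2&13|=125, |div by 7&13|=35, |div by all|=17.
By inclusion-exclusion, divisible by at least one: 1636+467+251-233-125-35+17 = 1978.
Not divisible by any: 3272 - 1978.

Final answer: 1294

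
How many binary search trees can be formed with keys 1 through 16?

This is counted by the nth Catalan number C_n. Here n = 16.
C_n = (2n)!/(n!(n+1)!), so C_{16} = 32!/(16! x 17!) = C(32,16)/17 = 601080390/17.

Final answer: C_{16} = 35357670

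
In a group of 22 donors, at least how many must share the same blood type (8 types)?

There are 8 possible values for blood type (8 types). With 22 donors and 8 categories, by pigeonhole: ceiling(22/8).

Final answer: 3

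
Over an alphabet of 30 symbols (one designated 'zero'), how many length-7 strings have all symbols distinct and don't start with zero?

The leading digit has 29 choices (anything but zero); the next has 29 (anything but the first), then 28, and so on, one fewer each time.
Total: 29 x 29 x 28 x 27 x 26 x 25 x 24.

Final answer: 9918417600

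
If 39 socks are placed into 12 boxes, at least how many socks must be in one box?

By the pigeonhole principle: ceiling(39/12).

Final answer: 4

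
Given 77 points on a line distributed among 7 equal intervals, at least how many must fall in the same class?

By pigeonhole with 77 objects and 7 categories: ceiling(77/7).

Final answer: 11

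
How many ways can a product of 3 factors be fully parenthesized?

This is counted by the nth Catalan number C_n. Here n = 3 - 1 = 2.
Using C_0 = 1 and C_(k+1) = C_k x 2(2k+1)/(k+2), build up term by term: C_1=1, C_2=2.

Final answer: C_{2} = 2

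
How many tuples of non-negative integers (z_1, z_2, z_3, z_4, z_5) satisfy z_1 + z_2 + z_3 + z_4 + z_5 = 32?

Stars and bars with 32 stars and 4 bars:
C(32+5-1, 5-1) = C(36,4).

Final answer: C(36,4) = 58905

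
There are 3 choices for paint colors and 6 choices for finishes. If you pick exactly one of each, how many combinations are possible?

By the multiplication principle: 3 x 6.

Final answer: 18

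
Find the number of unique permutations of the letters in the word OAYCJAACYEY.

Letters (A:3, C:2, E:1, J:1, O:1, Y:3). Total letters: 11.
Permutations = 11!/(3! x 3! x 2!).

Final answer: 554400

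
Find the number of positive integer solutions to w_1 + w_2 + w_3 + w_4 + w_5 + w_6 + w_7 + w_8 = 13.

Substitute w'_i = w_i - 1 (so w'_i >= 0). Then sum w'_i = 13 - 8 = 5.
Stars and bars: C(5+8-1, 8-1) = C(12,7).

Final answer: C(12,7) = 792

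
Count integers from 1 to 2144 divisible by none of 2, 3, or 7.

|div by 2|=1072, |div by 3|=714, |div by 7|=306.
|div by 2&3|=357, |div by 2&7|=153, |div by 3&7|=102, |div by all|=51.
By inclusion-exclusion, divisible by at least one: 1072+714+306-357-153-102+51 = 1531.
Not divisible by any: 2144 - 1531.

Final answer: 613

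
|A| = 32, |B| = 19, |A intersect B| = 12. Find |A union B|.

|A union B| = |A| + |B| - |A intersect B| = 32 + 19 - 12.

Final answer: 39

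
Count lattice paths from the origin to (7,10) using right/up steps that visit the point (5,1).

Paths (0,0)->(5,1): C(6,1) = 6.
Paths (5,1)->(7,10): C(11,9) = 55.
By multiplication principle: 6 x 55.

Final answer: 330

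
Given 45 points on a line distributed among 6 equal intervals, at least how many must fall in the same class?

By pigeonhole with 45 objects and 6 categories: ceiling(45/6).

Final answer: 8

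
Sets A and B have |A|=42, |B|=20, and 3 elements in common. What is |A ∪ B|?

|A union B| = |A| + |B| - |A intersect B| = 42 + 20 - 3.

Final answer: 59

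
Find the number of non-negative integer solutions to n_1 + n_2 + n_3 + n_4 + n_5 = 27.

Stars and bars with 27 stars and 4 bars:
C(27+5-1, 5-1) = C(31,4).

Final answer: C(31,4) = 31465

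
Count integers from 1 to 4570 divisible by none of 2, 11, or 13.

|div by 2|=2285, |div by 11|=415, |div by 13|=351.
|div by 2&11|=207, |div by 2&13|=175, |div by 11&13|=31, |div by all|=15.
By inclusion-exclusion, divisible by at least one: 2285+415+351-207-175-31+15 = 2653.
Not divisible by any: 4570 - 2653.

Final answer: 1917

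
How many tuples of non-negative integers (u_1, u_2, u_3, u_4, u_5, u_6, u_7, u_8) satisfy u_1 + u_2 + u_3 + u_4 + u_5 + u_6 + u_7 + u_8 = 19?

Stars and bars with 19 stars and 7 bars:
C(19+8-1, 8-1) = C(26,7).

Final answer: C(26,7) = 657800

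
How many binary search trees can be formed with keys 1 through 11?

The structures are counted by the Catalan number C_n. Here n = 11.
Using C_0 = 1 and C_(k+1) = C_k x 2(2k+1)/(k+2), build up term by term: C_1=1, C_2=2, C_3=5, C_4=14, C_5=42, C_6=132, C_7=429, C_8=1430, C_9=4862, C_10=16796, C_11=58786.

Final answer: C_{11} = 58786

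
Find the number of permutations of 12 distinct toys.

The number of ways to arrange 12 distinct objects is 12!.

Final answer: 12! = 479001600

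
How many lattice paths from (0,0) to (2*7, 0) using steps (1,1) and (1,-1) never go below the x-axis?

Total monotonic paths to (7,7): C(14,7) = 3432.
By the reflection principle, paths that go above the diagonal number C(14,8) = 3003.
Valid Dyck paths: 3432 - 3003.
(Check: C(14,7) - C(14,8) = C(14,7)/8, the Catalan number C_{7}.)

Final answer: C_{7} = 429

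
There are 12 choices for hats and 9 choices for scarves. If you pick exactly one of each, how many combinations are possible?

By the multiplication principle: 12 x 9.

Final answer: 108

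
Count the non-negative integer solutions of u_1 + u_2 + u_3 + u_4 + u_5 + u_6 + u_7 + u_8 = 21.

Stars and bars with 21 stars and 7 bars:
C(21+8-1, 8-1) = C(28,7).

Final answer: C(28,7) = 1184040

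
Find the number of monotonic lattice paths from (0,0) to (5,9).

Each path has 5 right steps and 9 up steps in some order (14 steps total).
Choose which 9 of the 14 steps are up: C(14,9).

Final answer: C(14,9) = 2002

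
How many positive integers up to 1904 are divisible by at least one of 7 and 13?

Multiples of 7: 272. Multiples of 13: 146. Of both (lcm=91): 20.
By inclusion-exclusion: 272 + 146 - 20.

Final answer: 398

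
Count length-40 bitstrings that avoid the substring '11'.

Let a(n) count valid strings. If the last bit is 0 the prefix is any valid string of length n-1; if it is 1 the string must end in 01 with a valid prefix of length n-2. So a(n) = a(n-1) + a(n-2), a(1)=2, a(2)=3.
Building up term by term: a(1)=2, a(2)=3, a(3)=5, a(4)=8, a(5)=13, a(6)=21, a(7)=34, a(8)=55, a(9)=89, a(10)=144, a(11)=233, a(12)=377, a(13)=610, a(14)=987, a(15)=1597, a(16)=2584, a(17)=4181, a(18)=6765, a(19)=10946, a(20)=17711, a(21)=28657, a(22)=46368, a(23)=75025, a(24)=121393, a(25)=196418, a(26)=317811, a(27)=514229, a(28)=832040, a(29)=1346269, a(30)=2178309, a(31)=3524578, a(32)=5702887, a(33)=9227465, a(34)=14930352, a(35)=24157817, a(36)=39088169, a(37)=63245986, a(38)=102334155, a(39)=165580141, a(40)=267914296.

Final answer: 267914296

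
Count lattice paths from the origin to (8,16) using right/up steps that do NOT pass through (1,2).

Total paths to (8,16): C(24,16) = 735471.
Paths through (1,2): C(3,2) x C(21,14) = 348840.
Avoiding (1,2): 735471 - 348840.

Final answer: 386631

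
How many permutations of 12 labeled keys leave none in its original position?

Use the recurrence D(n) = (n-1)(D(n-1) + D(n-2)) with D(0)=1, D(1)=0.
D(2) = 1 x (0 + 1) = 1
D(3) = 2 x (1 + 0) = 2
D(4) = 3 x (2 + 1) = 9
D(5) = 4 x (9 + 2) = 44
D(6) = 5 x (44 + 9) = 265
D(7) = 6 x (265 + 44) = 1854
D(8) = 7 x (1854 + 265) = 14833
D(9) = 8 x (14833 + 1854) = 133496
D(10) = 9 x (133496 + 14833) = 1334961
D(11) = 10 x (1334961 + 133496) = 14684570
D(12) = 11 x (D(11) + D(10)) = 11 x (14684570 + 1334961)

Final answer: D(12) = 176214841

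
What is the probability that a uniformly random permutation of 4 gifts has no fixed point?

Use the recurrence D(n) = (n-1)(D(n-1) + D(n-2)) with D(0)=1, D(1)=0.
Building up: D(2)=1, D(3)=2, D(4)=9.
Total arrangements: 4! = 24.
Probability = D(4)/4! = 3/8.

Final answer: D(4)/4! = 9/24 = 0.375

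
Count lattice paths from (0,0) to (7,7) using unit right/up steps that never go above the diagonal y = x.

Total monotonic paths to (7,7): C(14,7) = 3432.
By the reflection principle, paths that go above the diagonal number C(14,8) = 3003.
Valid Dyck paths: 3432 - 3003.
(These counts are the Catalan numbers.)

Final answer: C_{7} = 429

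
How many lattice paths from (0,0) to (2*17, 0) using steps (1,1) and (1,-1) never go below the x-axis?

Total monotonic paths to (17,17): C(34,17) = 2333606220.
A path is bad iff it touches y = x + 1; reflecting its initial segment maps bad paths bijectively onto all paths to (16,18), of which there are C(34,18) = 2203961430.
Valid Dyck paths: 2333606220 - 2203961430.
(Check: C(34,17) - C(34,18) = C(34,17)/18, the Catalan number C_{17}.)

Final answer: C_{17} = 129644790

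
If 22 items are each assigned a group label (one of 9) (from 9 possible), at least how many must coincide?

There are 9 possible values for group label (one of 9). With 22 items and 9 categories, by pigeonhole: ceiling(22/9).

Final answer: 3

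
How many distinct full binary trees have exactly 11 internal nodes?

This is counted by the nth Catalan number C_n. Here n = 11.
C_n = C(2n,n) - C(2n,n+1), so C_{11} = C(22,11) - C(22,12) = 705432 - 646646.

Final answer: C_{11} = 58786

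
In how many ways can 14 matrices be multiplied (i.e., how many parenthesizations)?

This is a standard Catalan-number count: the answer is C_n. Here n = 14 - 1 = 13.
C_n = (2n)!/(n!(n+1)!), so C_{13} = 26!/(13! x 14!) = C(26,13)/14 = 10400600/14.

Final answer: C_{13} = 742900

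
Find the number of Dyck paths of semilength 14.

Total monotonic paths to (14,14): C(28,14) = 40116600.
By the reflection principle, paths that go above the diagonal number C(28,15) = 37442160.
Valid Dyck paths: 40116600 - 37442160.
(These counts are the Catalan numbers.)

Final answer: C_{14} = 2674440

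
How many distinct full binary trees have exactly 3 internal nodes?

The structures are counted by the Catalan number C_n. Here n = 3.
Using C_0 = 1 and C_(k+1) = C_k x 2(2k+1)/(k+2), build up term by term: C_1=1, C_2=2, C_3=5.

Final answer: C_{3} = 5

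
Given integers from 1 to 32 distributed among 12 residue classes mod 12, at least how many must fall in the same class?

By pigeonhole with 32 objects and 12 categories: ceiling(32/12).

Final answer: 3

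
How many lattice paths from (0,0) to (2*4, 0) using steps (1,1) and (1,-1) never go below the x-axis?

Total monotonic paths to (4,4): C(8,4) = 70.
By the reflection principle, paths that go above the diagonal number C(8,5) = 56.
Valid Dyck paths: 70 - 56.
(These counts are the Catalan numbers.)

Final answer: C_{4} = 14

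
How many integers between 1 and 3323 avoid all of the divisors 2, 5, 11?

|div by 2|=1661, |div by 5|=664, |div by 11|=302.
|div by 2&5|=332, |div by 2&11|=151, |div by 5&11|=60, |div by all|=30.
By inclusion-exclusion, divisible by at least one: 1661+664+302-332-151-60+30 = 2114.
Not divisible by any: 3323 - 2114.

Final answer: 1209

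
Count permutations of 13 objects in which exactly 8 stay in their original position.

Choose which 8 elements are fixed: C(13,8) = 1287.
Derange the remaining 5 using D(j) = (j-1)(D(j-1) + D(j-2)), D(0)=1, D(1)=0: D(2)=1, D(3)=2, D(4)=9, D(5)=44.
Total: 1287 x 44.

Final answer: C(13,8) D(5) = 56628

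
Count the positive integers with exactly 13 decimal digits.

First digit: 9 choices (1-9). Each of the remaining 12 digits: 10 choices.
Total: 9 x 10^12.

Final answer: 9000000000000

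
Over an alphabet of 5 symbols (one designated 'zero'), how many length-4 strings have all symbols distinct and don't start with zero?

First digit: 4 (nonzero). Second: 4 (not first). Third: 3, etc.
Total: 4 x 4 x 3 x 2.

Final answer: 96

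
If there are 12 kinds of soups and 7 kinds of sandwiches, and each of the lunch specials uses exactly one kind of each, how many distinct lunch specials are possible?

By the multiplication principle: 12 x 7.

Final answer: 84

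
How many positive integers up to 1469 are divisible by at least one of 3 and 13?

Multiples of 3: 489. Multiples of 13: 113. Of both (lcm=39): 37.
By inclusion-exclusion: 489 + 113 - 37.

Final answer: 565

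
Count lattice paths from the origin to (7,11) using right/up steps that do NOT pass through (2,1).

Total paths to (7,11): C(18,11) = 31824.
Paths through (2,1): C(3,1) x C(15,10) = 9009.
Avoiding (2,1): 31824 - 9009.

Final answer: 22815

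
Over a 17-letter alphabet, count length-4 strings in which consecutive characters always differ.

Let g(n) count such strings. g(1) = 17, and each valid string of length n-1 extends in 16 ways (any symbol but the last), so g(n) = 16 g(n-1).
Total: g(4) = 17 x 16^3.

Final answer: 17 x 16^{3} = 69632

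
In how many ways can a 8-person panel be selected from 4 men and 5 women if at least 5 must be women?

Sum over valid woman counts:
C(5,5)C(4,3).

Final answer: 4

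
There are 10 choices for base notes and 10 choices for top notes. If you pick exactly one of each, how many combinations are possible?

By the multiplication principle: 10 x 10.

Final answer: 100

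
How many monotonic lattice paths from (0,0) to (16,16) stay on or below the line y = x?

Total monotonic paths to (16,16): C(32,16) = 601080390.
A path is bad iff it touches y = x + 1; reflecting its initial segment maps bad paths bijectively onto all paths to (15,17), of which there are C(32,17) = 565722720.
Valid Dyck paths: 601080390 - 565722720.
(These counts are the Catalan numbers.)

Final answer: C_{16} = 35357670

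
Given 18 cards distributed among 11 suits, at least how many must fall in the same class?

By pigeonhole with 18 objects and 11 categories: ceiling(18/11).

Final answer: 2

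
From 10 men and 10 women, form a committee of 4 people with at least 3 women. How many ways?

Sum over valid woman counts:
C(10,3)C(10,1) = 1200
C(10,4)C(10,0) = 210
Total: 1200 + 210.

Final answer: 1410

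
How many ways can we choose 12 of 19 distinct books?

C(19,12) = 19!/(12! x 7!).

Final answer: \binom{19}{12} = 50388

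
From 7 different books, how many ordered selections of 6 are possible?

P(7,6) = 7!/(7-6)! = 7!/1!.

Final answer: P(7,6) = 5040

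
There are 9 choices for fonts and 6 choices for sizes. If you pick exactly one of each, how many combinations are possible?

By the multiplication principle: 9 x 6.

Final answer: 54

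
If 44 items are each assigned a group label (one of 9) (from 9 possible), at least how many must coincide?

There are 9 possible values for group label (one of 9). With 44 items and 9 categories, by pigeonhole: ceiling(44/9).

Final answer: 5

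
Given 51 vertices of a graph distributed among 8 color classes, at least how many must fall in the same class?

By pigeonhole with 51 objects and 8 categories: ceiling(51/8).

Final answer: 7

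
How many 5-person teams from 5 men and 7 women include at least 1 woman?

Sum over valid woman counts:
C(7,1)C(5,4) = 35
C(7,2)C(5,3) = 210
C(7,3)C(5,2) = 350
C(7,4)C(5,1) = 175
C(7,5)C(5,0) = 21
Total: 35 + 210 + 350 + 175 + 21.

Final answer: 791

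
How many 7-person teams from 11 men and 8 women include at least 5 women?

Sum over valid woman counts:
C(8,5)C(11,2) = 3080
C(8,6)C(11,1) = 308
C(8,7)C(11,0) = 8
Total: 3080 + 308 + 8.

Final answer: 3396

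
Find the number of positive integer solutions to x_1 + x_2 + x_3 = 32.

Substitute x'_i = x_i - 1 (so x'_i >= 0). Then sum x'_i = 32 - 3 = 29.
Stars and bars: C(29+3-1, 3-1) = C(31,2).

Final answer: C(31,2) = 465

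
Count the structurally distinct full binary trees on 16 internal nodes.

This is a standard Catalan-number count: the answer is C_n. Here n = 16.
Using C_0 = 1 and C_(k+1) = C_k x 2(2k+1)/(k+2), build up term by term: C_1=1, C_2=2, C_3=5, C_4=14, C_5=42, C_6=132, C_7=429, C_8=1430, C_9=4862, C_10=16796, C_11=58786, C_12=208012, C_13=742900, C_14=2674440, C_15=9694845, C_16=35357670.

Final answer: C_{16} = 35357670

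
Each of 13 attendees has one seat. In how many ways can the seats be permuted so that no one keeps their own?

Derangements satisfy D(n) = (n-1)(D(n-1) + D(n-2)), starting from D(0)=1, D(1)=0.
D(2) = 1 x (0 + 1) = 1
D(3) = 2 x (1 + 0) = 2
D(4) = 3 x (2 + 1) = 9
D(5) = 4 x (9 + 2) = 44
D(6) = 5 x (44 + 9) = 265
D(7) = 6 x (265 + 44) = 1854
D(8) = 7 x (1854 + 265) = 14833
D(9) = 8 x (14833 + 1854) = 133496
D(10) = 9 x (133496 + 14833) = 1334961
D(11) = 10 x (1334961 + 133496) = 14684570
D(12) = 11 x (14684570 + 1334961) = 176214841
D(13) = 12 x (D(12) + D(11)) = 12 x (176214841 + 14684570)

Final answer: D(13) = 2290792932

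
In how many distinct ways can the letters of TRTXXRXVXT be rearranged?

Letters (R:2, T:3, V:1, X:4). Total letters: 10.
Permutations = 10!/(4! x 3! x 2!).

Final answer: 12600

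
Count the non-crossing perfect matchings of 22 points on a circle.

The structures are counted by the Catalan number C_n. Here n = 22/2 = 11.
C_n = C(2n,n)/(n+1), so C_{11} = C(22,11)/12 = 705432/12.

Final answer: C_{11} = 58786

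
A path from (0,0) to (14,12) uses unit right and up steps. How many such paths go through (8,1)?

Paths (0,0)->(8,1): C(9,1) = 9.
Paths (8,1)->(14,12): C(17,11) = 12376.
By multiplication principle: 9 x 12376.

Final answer: 111384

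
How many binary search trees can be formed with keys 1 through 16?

This is a standard Catalan-number count: the answer is C_n. Here n = 16.
C_n = C(2n,n) - C(2n,n+1), so C_{16} = C(32,16) - C(32,17) = 601080390 - 565722720.

Final answer: C_{16} = 35357670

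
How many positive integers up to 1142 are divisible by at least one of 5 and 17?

Multiples of 5: 228. Multiples of 17: 67. Of both (lcm=85): 13.
By inclusion-exclusion: 228 + 67 - 13.

Final answer: 282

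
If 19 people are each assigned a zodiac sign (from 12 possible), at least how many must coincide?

There are 12 possible values for zodiac sign. With 19 people and 12 categories, by pigeonhole: ceiling(19/12).

Final answer: 2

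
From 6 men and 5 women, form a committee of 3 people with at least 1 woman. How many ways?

Sum over valid woman counts:
C(5,1)C(6,2) = 75
C(5,2)C(6,1) = 60
C(5,3)C(6,0) = 10
Total: 75 + 60 + 10.

Final answer: 145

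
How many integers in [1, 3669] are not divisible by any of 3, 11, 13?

|div by 3|=1223, |div by 11|=333, |div by 13|=282.
|div by 3&11|=111, |div by 3&13|=94, |div by 11&13|=25, |div by all|=8.
By inclusion-exclusion, divisible by at least one: 1223+333+282-111-94-25+8 = 1616.
Not divisible by any: 3669 - 1616.

Final answer: 2053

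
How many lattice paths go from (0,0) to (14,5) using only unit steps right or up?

Each path has 14 right steps and 5 up steps in some order (19 steps total).
Choose which 5 of the 19 steps are up: C(19,5).

Final answer: C(19,5) = 11628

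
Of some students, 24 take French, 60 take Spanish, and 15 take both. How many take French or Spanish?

|A union B| = |A| + |B| - |A intersect B| = 24 + 60 - 15.

Final answer: 69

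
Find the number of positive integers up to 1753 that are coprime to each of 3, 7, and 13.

|div by 3|=584, |div by 7|=250, |div by 13|=134.
|div by 3&7|=83, |div by 3&13|=44, |div by 7&13|=19, |div by all|=6.
By inclusion-exclusion, divisible by at least one: 584+250+134-83-44-19+6 = 828.
Not divisible by any: 1753 - 828.

Final answer: 925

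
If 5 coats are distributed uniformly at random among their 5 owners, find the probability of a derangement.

D(n) = (n-1)(D(n-1) + D(n-2)), D(0)=1, D(1)=0.
Building up: D(2)=1, D(3)=2, D(4)=9, D(5)=44.
Total arrangements: 5! = 120.
Probability = D(5)/5! = 11/30.

Final answer: D(5)/5! = 44/120 = 0.366667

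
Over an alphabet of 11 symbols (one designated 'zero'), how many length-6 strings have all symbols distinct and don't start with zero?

The leading digit has 10 choices (anything but zero); the next has 10 (anything but the first), then 9, and so on, one fewer each time.
Total: 10 x 10 x 9 x 8 x 7 x 6.

Final answer: 302400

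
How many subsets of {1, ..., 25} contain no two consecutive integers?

Condition on whether n belongs to the subset: if not, any valid subset of {1, ..., n-1} works (a(n-1)); if so, n-1 is excluded and the rest is a valid subset of {1, ..., n-2} (a(n-2)). Hence a(n) = a(n-1) + a(n-2), a(1)=2, a(2)=3.
Building up term by term: a(1)=2, a(2)=3, a(3)=5, a(4)=8, a(5)=13, a(6)=21, a(7)=34, a(8)=55, a(9)=89, a(10)=144, a(11)=233, a(12)=377, a(13)=610, a(14)=987, a(15)=1597, a(16)=2584, a(17)=4181, a(18)=6765, a(19)=10946, a(20)=17711, a(21)=28657, a(22)=46368, a(23)=75025, a(24)=121393, a(25)=196418.

Final answer: 196418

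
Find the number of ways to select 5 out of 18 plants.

C(18,5) = 18!/(5! x 13!).

Final answer: \binom{18}{5} = 8568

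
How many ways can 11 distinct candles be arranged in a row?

The number of ways to arrange 11 distinct objects is 11!.

Final answer: 11! = 39916800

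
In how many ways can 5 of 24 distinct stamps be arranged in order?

P(24,5) = 24!/(24-5)! = 24!/19!.

Final answer: P(24,5) = 5100480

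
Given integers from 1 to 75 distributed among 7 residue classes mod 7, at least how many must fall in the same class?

By pigeonhole with 75 objects and 7 categories: ceiling(75/7).

Final answer: 11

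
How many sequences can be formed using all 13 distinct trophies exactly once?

The number of ways to arrange 13 distinct objects is 13!.

Final answer: 13! = 6227020800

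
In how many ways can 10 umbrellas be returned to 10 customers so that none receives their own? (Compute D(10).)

D(n) = (n-1)(D(n-1) + D(n-2)), D(0)=1, D(1)=0.
D(2) = 1 x (0 + 1) = 1
D(3) = 2 x (1 + 0) = 2
D(4) = 3 x (2 + 1) = 9
D(5) = 4 x (9 + 2) = 44
D(6) = 5 x (44 + 9) = 265
D(7) = 6 x (265 + 44) = 1854
D(8) = 7 x (1854 + 265) = 14833
D(9) = 8 x (14833 + 1854) = 133496
D(10) = 9 x (D(9) + D(8)) = 9 x (133496 + 14833)

Final answer: D(10) = 1334961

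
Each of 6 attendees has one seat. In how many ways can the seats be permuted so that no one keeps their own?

Derangements satisfy D(n) = (n-1)(D(n-1) + D(n-2)), starting from D(0)=1, D(1)=0.
D(2) = 1 x (0 + 1) = 1
D(3) = 2 x (1 + 0) = 2
D(4) = 3 x (2 + 1) = 9
D(5) = 4 x (9 + 2) = 44
D(6) = 5 x (D(5) + D(4)) = 5 x (44 + 9)

Final answer: D(6) = 265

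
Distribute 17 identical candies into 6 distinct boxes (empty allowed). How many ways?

Stars and bars: C(n+k-1, k-1) = C(22,5).

Final answer: C(22,5) = 26334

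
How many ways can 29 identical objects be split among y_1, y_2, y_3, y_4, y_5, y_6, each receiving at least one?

Substitute y'_i = y_i - 1 (so y'_i >= 0). Then sum y'_i = 29 - 6 = 23.
Stars and bars: C(23+6-1, 6-1) = C(28,5).

Final answer: C(28,5) = 98280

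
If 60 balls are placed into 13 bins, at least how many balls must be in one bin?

By the pigeonhole principle: ceiling(60/13).

Final answer: 5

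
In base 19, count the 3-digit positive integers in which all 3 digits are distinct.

First digit: 18 (nonzero). Second: 18 (not first). Third: 17, etc.
Total: 18 x 18 x 17.

Final answer: 5508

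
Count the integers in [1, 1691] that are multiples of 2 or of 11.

Multiples of 2: 845. Multiples of 11: 153. Of both (lcm=22): 76.
By inclusion-exclusion: 845 + 153 - 76.

Final answer: 922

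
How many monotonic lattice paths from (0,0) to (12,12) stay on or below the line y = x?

Total monotonic paths to (12,12): C(24,12) = 2704156.
Paths that cross above y=x (reflection bijection): C(24,13) = 2496144.
Valid Dyck paths: 2704156 - 2496144.
(This is the Catalan number C_{12}.)

Final answer: C_{12} = 208012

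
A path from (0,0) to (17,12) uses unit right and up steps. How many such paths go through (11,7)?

Paths (0,0)->(11,7): C(18,7) = 31824.
Paths (11,7)->(17,12): C(11,5) = 462.
By multiplication principle: 31824 x 462.

Final answer: 14702688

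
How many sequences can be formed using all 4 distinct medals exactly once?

The number of ways to arrange 4 distinct objects is 4!.

Final answer: 4! = 24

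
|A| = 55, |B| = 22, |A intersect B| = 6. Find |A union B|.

|A union B| = |A| + |B| - |A intersect B| = 55 + 22 - 6.

Final answer: 71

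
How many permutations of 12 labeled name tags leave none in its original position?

Use the recurrence D(n) = (n-1)(D(n-1) + D(n-2)) with D(0)=1, D(1)=0.
D(2) = 1 x (0 + 1) = 1
D(3) = 2 x (1 + 0) = 2
D(4) = 3 x (2 + 1) = 9
D(5) = 4 x (9 + 2) = 44
D(6) = 5 x (44 + 9) = 265
D(7) = 6 x (265 + 44) = 1854
D(8) = 7 x (1854 + 265) = 14833
D(9) = 8 x (14833 + 1854) = 133496
D(10) = 9 x (133496 + 14833) = 1334961
D(11) = 10 x (1334961 + 133496) = 14684570
D(12) = 11 x (D(11) + D(10)) = 11 x (14684570 + 1334961)

Final answer: D(12) = 176214841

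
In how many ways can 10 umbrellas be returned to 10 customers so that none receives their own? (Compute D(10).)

Derangements satisfy D(n) = (n-1)(D(n-1) + D(n-2)), starting from D(0)=1, D(1)=0.
D(2) = 1 x (0 + 1) = 1
D(3) = 2 x (1 + 0) = 2
D(4) = 3 x (2 + 1) = 9
D(5) = 4 x (9 + 2) = 44
D(6) = 5 x (44 + 9) = 265
D(7) = 6 x (265 + 44) = 1854
D(8) = 7 x (1854 + 265) = 14833
D(9) = 8 x (14833 + 1854) = 133496
D(10) = 9 x (D(9) + D(8)) = 9 x (133496 + 14833)

Final answer: D(10) = 1334961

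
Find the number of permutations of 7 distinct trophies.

The number of ways to arrange 7 distinct objects is 7!.

Final answer: 7! = 5040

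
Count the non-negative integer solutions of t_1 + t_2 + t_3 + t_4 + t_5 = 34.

Stars and bars with 34 stars and 4 bars:
C(34+5-1, 5-1) = C(38,4).

Final answer: C(38,4) = 73815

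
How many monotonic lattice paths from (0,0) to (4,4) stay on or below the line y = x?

Total monotonic paths to (4,4): C(8,4) = 70.
By the reflection principle, paths that go above the diagonal number C(8,5) = 56.
Valid Dyck paths: 70 - 56.
(This is the Catalan number C_{4}.)

Final answer: C_{4} = 14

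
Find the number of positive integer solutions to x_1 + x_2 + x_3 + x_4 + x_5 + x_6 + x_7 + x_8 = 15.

Substitute x'_i = x_i - 1 (so x'_i >= 0). Then sum x'_i = 15 - 8 = 7.
Stars and bars: C(7+8-1, 8-1) = C(14,7).

Final answer: C(14,7) = 3432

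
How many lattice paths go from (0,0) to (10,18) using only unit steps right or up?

Each path has 10 right steps and 18 up steps in some order (28 steps total).
Choose which 18 of the 28 steps are up: C(28,18).

Final answer: C(28,18) = 13123110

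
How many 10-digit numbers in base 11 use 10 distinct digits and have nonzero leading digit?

First digit: 10 (nonzero). Second: 10 (not first). Third: 9, etc.
Total: 10 x 10 x 9 x 8 x 7 x 6 x 5 x 4 x 3 x 2.

Final answer: 36288000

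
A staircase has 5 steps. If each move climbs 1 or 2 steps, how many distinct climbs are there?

Let f(n) count the ways. The last step is size 1 or 2, so f(n) = f(n-1) + f(n-2) with f(1)=1, f(2)=2.
Iterating the recurrence: f(1)=1, f(2)=2, f(3)=3, f(4)=5, f(5)=8.

Final answer: 8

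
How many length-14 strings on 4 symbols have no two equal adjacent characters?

First character: 4 choices. Each subsequent: 3 choices (must differ from the previous one).
Total: 4 x 3^13.

Final answer: 4 x 3^{13} = 6377292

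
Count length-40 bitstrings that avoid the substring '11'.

A valid string ends in 0 (append to any length-(n-1) valid string) or in 01 (append to any length-(n-2) valid string), so a(n) = a(n-1) + a(n-2) with a(1)=2, a(2)=3.
Building up term by term: a(1)=2, a(2)=3, a(3)=5, a(4)=8, a(5)=13, a(6)=21, a(7)=34, a(8)=55, a(9)=89, a(10)=144, a(11)=233, a(12)=377, a(13)=610, a(14)=987, a(15)=1597, a(16)=2584, a(17)=4181, a(18)=6765, a(19)=10946, a(20)=17711, a(21)=28657, a(22)=46368, a(23)=75025, a(24)=121393, a(25)=196418, a(26)=317811, a(27)=514229, a(28)=832040, a(29)=1346269, a(30)=2178309, a(31)=3524578, a(32)=5702887, a(33)=9227465, a(34)=14930352, a(35)=24157817, a(36)=39088169, a(37)=63245986, a(38)=102334155, a(39)=165580141, a(40)=267914296.

Final answer: 267914296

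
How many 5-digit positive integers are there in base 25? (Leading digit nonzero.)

In base 25, the leading digit has 24 choices (1..24); each of the remaining 4 digits has 25 choices.
Total: 24 x 25^4.

Final answer: 9375000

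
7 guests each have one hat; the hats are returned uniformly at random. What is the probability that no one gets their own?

Derangements satisfy D(n) = (n-1)(D(n-1) + D(n-2)), starting from D(0)=1, D(1)=0.
Building up: D(2)=1, D(3)=2, D(4)=9, D(5)=44, D(6)=265, D(7)=1854.
Total arrangements: 7! = 5040.
Probability = D(7)/7! = 103/280.

Final answer: D(7)/7! = 1854/5040 = 0.367857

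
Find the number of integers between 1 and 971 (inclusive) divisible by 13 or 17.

Multiples of 13: 74. Multiples of 17: 57. Of both (lcm=221): 4.
By inclusion-exclusion: 74 + 57 - 4.

Final answer: 127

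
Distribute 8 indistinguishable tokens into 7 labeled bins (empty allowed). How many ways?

Stars and bars: C(n+k-1, k-1) = C(14,6).

Final answer: C(14,6) = 3003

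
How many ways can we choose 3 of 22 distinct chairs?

C(22,3) = 22!/(3! x 19!).

Final answer: \binom{22}{3} = 1540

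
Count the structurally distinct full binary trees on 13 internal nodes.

This is counted by the nth Catalan number C_n. Here n = 13.
C_n = (2n)!/(n!(n+1)!), so C_{13} = 26!/(13! x 14!) = C(26,13)/14 = 10400600/14.

Final answer: C_{13} = 742900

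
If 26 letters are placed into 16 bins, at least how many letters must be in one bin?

By the pigeonhole principle: ceiling(26/16).

Final answer: 2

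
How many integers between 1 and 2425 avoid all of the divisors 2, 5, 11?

|div by 2|=1212, |div by 5|=485, |div by 11|=220.
|div by 2&5|=242, |div by 2&11|=110, |div by 5&11|=44, |div by all|=22.
By inclusion-exclusion, divisible by at least one: 1212+485+220-242-110-44+22 = 1543.
Not divisible by any: 2425 - 1543.

Final answer: 882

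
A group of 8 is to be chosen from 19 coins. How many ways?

C(19,8) = 19!/(8! x (19-8)!).

Final answer: C(19,8) = 75582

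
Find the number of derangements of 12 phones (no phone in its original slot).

Use the recurrence D(n) = (n-1)(D(n-1) + D(n-2)) with D(0)=1, D(1)=0.
D(2) = 1 x (0 + 1) = 1
D(3) = 2 x (1 + 0) = 2
D(4) = 3 x (2 + 1) = 9
D(5) = 4 x (9 + 2) = 44
D(6) = 5 x (44 + 9) = 265
D(7) = 6 x (265 + 44) = 1854
D(8) = 7 x (1854 + 265) = 14833
D(9) = 8 x (14833 + 1854) = 133496
D(10) = 9 x (133496 + 14833) = 1334961
D(11) = 10 x (1334961 + 133496) = 14684570
D(12) = 11 x (D(11) + D(10)) = 11 x (14684570 + 1334961)

Final answer: D(12) = 176214841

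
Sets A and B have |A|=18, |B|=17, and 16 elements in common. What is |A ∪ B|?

|A union B| = |A| + |B| - |A intersect B| = 18 + 17 - 16.

Final answer: 19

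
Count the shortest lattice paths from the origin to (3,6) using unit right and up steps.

Each path has 3 right steps and 6 up steps in some order (9 steps total).
Choose which 6 of the 9 steps are up: C(9,6).

Final answer: C(9,6) = 84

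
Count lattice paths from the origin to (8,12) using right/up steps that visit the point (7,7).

Paths (0,0)->(7,7): C(14,7) = 3432.
Paths (7,7)->(8,12): C(6,5) = 6.
By multiplication principle: 3432 x 6.

Final answer: 20592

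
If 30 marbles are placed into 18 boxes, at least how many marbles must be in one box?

By the pigeonhole principle: ceiling(30/18).

Final answer: 2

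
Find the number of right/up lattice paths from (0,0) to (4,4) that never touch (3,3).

Total paths to (4,4): C(8,4) = 70.
Paths through (3,3): C(6,3) x C(2,1) = 40.
Avoiding (3,3): 70 - 40.

Final answer: 30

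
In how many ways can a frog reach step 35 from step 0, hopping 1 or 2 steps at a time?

Let f(n) be the number of climbs. Removing the last move (1 or 2 steps) gives f(n) = f(n-1) + f(n-2); base cases f(1)=1, f(2)=2.
Iterating the recurrence: f(1)=1, f(2)=2, f(3)=3, f(4)=5, f(5)=8, f(6)=13, f(7)=21, f(8)=34, f(9)=55, f(10)=89, f(11)=144, f(12)=233, f(13)=377, f(14)=610, f(15)=987, f(16)=1597, f(17)=2584, f(18)=4181, f(19)=6765, f(20)=10946, f(21)=17711, f(22)=28657, f(23)=46368, f(24)=75025, f(25)=121393, f(26)=196418, f(27)=317811, f(28)=514229, f(29)=832040, f(30)=1346269, f(31)=2178309, f(32)=3524578, f(33)=5702887, f(34)=9227465, f(35)=14930352.

Final answer: 14930352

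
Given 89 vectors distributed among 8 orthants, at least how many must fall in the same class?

By pigeonhole with 89 objects and 8 categories: ceiling(89/8).

Final answer: 12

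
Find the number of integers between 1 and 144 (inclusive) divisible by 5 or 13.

Multiples of 5: 28. Multiples of 13: 11. Of both (lcm=65): 2.
By inclusion-exclusion: 28 + 11 - 2.

Final answer: 37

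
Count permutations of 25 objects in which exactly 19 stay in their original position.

Choose which 19 elements are fixed: C(25,19) = 177100.
Derange the remaining 6 using D(j) = (j-1)(D(j-1) + D(j-2)), D(0)=1, D(1)=0: D(2)=1, D(3)=2, D(4)=9, D(5)=44, D(6)=265.
Total: 177100 x 265.

Final answer: C(25,19) D(6) = 46931500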